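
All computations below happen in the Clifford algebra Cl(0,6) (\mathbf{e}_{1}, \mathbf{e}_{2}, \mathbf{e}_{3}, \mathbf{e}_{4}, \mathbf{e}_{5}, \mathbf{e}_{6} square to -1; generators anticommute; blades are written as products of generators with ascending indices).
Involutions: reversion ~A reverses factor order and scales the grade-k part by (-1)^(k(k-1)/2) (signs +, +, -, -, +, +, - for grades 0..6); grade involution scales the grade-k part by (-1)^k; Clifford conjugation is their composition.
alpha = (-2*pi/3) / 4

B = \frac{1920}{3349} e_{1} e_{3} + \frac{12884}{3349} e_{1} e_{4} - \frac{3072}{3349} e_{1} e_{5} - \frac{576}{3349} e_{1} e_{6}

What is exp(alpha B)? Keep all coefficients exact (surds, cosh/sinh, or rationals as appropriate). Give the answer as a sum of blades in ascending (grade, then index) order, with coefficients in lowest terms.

B^2 term by term: the squares give (\frac{1920}{3349})^2*(e_{1} e_{3})^2 + (\frac{12884}{3349})^2*(e_{1} e_{4})^2 + (-\frac{3072}{3349})^2*(e_{1} e_{5})^2 + (-\frac{576}{3349})^2*(e_{1} e_{6})^2 = \frac{3686400}{11215801}*(-1) + \frac{165997456}{11215801}*(-1) + \frac{9437184}{11215801}*(-1) + \frac{331776}{11215801}*(-1) = -16 (each basis 2-blade squares to minus the product of its generators' squares); cross terms between blades sharing an index anticommute and cancel. So B^2 = -16.
B^2 = -16 — B^2 < 0, so the exponential closes trigonometrically: l = 4, alpha*l = - \frac{2 \pi}{3}, so exp(alpha B) = cos(- \frac{2 \pi}{3}) + (sin(- \frac{2 \pi}{3})/4)*B = - \frac{1}{2} + (- \frac{\sqrt{3}}{8})*B.
Answer: - \frac{1}{2} - \frac{240 \sqrt{3}}{3349} e_{1} e_{3} - \frac{3221 \sqrt{3}}{6698} e_{1} e_{4} + \frac{384 \sqrt{3}}{3349} e_{1} e_{5} + \frac{72 \sqrt{3}}{3349} e_{1} e_{6}


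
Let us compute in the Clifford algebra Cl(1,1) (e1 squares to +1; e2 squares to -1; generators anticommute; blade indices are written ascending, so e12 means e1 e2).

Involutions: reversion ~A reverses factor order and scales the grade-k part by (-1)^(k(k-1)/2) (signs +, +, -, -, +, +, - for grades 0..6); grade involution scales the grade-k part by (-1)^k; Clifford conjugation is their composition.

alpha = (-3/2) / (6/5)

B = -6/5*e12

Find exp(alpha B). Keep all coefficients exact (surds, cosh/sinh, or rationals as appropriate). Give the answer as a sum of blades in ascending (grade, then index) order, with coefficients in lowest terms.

B^2 = (-6/5)^2*(e12)^2 = 36/25*(+1) = 36/25 (a basis 2-blade squares to minus the product of its generators' squares).
B^2 = 36/25 — hyperbolic case — the even/odd split gives cosh and sinh: l = 6/5, alpha*l = -3/2, so exp(alpha B) = cosh(-3/2) + (sinh(-3/2)/(6/5))*B = cosh(3/2) + (-5*sinh(3/2)/6)*B.
Answer: cosh(3/2) + sinh(3/2)*e12


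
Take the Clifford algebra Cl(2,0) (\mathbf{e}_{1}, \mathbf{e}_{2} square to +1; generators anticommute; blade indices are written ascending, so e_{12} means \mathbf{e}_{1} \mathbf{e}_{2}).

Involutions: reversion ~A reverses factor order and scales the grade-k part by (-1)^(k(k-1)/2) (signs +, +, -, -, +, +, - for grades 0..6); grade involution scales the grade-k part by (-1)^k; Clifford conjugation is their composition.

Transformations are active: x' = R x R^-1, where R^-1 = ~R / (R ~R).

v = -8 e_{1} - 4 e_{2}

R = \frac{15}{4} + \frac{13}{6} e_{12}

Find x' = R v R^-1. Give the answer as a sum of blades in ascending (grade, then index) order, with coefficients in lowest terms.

~R = \frac{15}{4} - \frac{13}{6} e_{12}, and R ~R = \frac{2701}{144}, so R^-1 = ~R / (\frac{2701}{144}).
R v = -\frac{116}{3} e_{1} + \frac{7}{3} e_{2}
Answer: -\frac{20152}{2701} e_{1} + \frac{13324}{2701} e_{2}


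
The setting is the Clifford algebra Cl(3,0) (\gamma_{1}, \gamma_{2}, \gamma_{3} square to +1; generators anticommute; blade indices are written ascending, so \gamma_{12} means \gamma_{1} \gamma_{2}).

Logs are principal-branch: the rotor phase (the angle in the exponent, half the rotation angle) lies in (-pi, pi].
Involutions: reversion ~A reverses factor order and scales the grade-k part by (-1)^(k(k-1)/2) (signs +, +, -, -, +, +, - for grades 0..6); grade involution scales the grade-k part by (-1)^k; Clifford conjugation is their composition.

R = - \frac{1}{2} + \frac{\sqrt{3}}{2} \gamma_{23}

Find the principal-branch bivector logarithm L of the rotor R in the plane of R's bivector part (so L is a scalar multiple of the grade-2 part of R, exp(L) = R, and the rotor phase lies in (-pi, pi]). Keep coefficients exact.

The scalar part of R is - \frac{1}{2}, which fixes the principal-branch rotor phase; the unit plane is then the bivector part divided by the sine of that phase, and L is that plane scaled by the phase.
Concretely: cos(phase) = - \frac{1}{2} gives phase = ±\frac{2 \pi}{3}, and since phase/sin(phase) is even the sign is immaterial: L = (phase/sin(phase)) * <R>_2 = (\frac{4 \sqrt{3} \pi}{9}) * <R>_2.
Answer: \frac{2 \pi}{3} \gamma_{23}


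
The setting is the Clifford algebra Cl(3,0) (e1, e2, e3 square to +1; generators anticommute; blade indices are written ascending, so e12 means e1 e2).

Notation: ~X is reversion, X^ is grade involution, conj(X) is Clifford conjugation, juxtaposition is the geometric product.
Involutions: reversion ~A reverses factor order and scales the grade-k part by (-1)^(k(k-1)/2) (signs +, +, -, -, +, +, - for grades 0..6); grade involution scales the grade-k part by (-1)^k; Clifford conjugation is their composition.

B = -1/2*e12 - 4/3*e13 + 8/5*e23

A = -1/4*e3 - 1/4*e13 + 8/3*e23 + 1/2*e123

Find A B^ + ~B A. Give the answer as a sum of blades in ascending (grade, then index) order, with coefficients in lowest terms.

first term: -23/5 - 17/15*e1 - 4/15*e2 + 1/4*e3 - 142/45*e12 + 4/3*e13 + 1/8*e23 + 1/8*e123
second term: 23/5 + 7/15*e1 + 16/15*e2 - 1/4*e3 - 142/45*e12 + 4/3*e13 + 1/8*e23 - 1/8*e123
Answer: -2/3*e1 + 4/5*e2 - 284/45*e12 + 8/3*e13 + 1/4*e23


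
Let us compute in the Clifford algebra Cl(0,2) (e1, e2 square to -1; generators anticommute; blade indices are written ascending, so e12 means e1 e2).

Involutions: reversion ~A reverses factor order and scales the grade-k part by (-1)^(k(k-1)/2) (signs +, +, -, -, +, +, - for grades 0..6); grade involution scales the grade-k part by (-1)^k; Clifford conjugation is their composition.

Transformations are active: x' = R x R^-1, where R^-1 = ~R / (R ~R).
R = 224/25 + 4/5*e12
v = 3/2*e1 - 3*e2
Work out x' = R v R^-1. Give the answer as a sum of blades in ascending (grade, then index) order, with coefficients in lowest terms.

~R = 224/25 - 4/5*e12, and R ~R = 50576/625, so R^-1 = ~R / (50576/625).
R v = 396/25*e1 - 642/25*e2
Answer: 12693/6322*e1 - 8493/3161*e2


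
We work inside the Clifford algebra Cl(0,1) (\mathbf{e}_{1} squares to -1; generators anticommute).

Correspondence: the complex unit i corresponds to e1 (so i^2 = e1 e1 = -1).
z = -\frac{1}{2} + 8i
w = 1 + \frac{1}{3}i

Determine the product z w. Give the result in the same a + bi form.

In blades: z = -\frac{1}{2} + 8 e_{1}, w = 1 + \frac{1}{3} e_{1}.
Distribute z over w term by term (generator squares from the signature, products reordered to ascending indices): (-\frac{1}{2})*w = -\frac{1}{2} - \frac{1}{6} e_{1}; (8 e_{1})*w = -\frac{8}{3} + 8 e_{1}.
Sum: -\frac{19}{6} + \frac{47}{6} e_{1}; translating back through the correspondence:
Answer: -\frac{19}{6} + \frac{47}{6}i


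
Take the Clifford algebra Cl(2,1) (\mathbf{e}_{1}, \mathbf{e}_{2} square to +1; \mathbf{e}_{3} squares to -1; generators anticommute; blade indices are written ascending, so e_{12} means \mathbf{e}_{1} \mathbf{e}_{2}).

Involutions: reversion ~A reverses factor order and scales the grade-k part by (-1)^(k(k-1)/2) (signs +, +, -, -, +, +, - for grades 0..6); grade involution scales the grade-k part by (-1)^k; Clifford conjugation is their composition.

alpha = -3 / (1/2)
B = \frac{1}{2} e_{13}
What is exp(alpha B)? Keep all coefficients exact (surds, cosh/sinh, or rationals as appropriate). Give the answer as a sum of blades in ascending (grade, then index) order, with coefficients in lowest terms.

B^2 = (\frac{1}{2})^2*(e_{13})^2 = \frac{1}{4}*(+1) = \frac{1}{4} (a basis 2-blade squares to minus the product of its generators' squares).
B^2 = \frac{1}{4} — the series telescopes hyperbolically here: l = \frac{1}{2}, alpha*l = -3, so exp(alpha B) = cosh(-3) + (sinh(-3)/(\frac{1}{2}))*B = \cosh{\left(3 \right)} + (- 2 \sinh{\left(3 \right)})*B.
Answer: \cosh{\left(3 \right)} - \sinh{\left(3 \right)} e_{13}


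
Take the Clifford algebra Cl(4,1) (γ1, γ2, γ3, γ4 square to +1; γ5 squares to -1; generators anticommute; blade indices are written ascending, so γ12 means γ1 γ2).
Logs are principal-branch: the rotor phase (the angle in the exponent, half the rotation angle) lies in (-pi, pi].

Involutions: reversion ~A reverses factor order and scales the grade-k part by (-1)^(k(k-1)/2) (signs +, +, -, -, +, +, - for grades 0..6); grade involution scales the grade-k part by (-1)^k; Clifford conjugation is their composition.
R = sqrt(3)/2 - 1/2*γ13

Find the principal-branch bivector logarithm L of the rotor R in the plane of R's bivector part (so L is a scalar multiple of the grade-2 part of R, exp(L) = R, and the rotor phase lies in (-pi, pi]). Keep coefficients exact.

The scalar part of R is sqrt(3)/2, and that scalar determines the rotor phase on the principal branch; recovering the unit plane as bivector-part over sine of the phase gives L = phase * plane.
Concretely: cos(phase) = sqrt(3)/2 gives phase = ±pi/6, and since phase/sin(phase) is even the sign is immaterial: L = (phase/sin(phase)) * <R>_2 = (pi/3) * <R>_2.
Answer: -pi/6*γ13


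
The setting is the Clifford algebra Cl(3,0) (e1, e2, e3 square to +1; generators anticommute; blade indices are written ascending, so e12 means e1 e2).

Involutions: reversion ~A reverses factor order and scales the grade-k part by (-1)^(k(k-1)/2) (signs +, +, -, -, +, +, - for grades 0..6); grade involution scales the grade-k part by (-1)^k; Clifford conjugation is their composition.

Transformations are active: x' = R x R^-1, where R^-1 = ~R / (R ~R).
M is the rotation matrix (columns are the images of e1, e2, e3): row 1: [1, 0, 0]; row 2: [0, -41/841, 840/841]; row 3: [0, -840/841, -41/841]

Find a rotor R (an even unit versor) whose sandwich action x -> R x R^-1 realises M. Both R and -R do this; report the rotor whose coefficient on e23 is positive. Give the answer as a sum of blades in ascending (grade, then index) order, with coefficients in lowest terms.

Method: write R = a + b12*e12 + b13*e13 + b23*e23 with a^2 + b12^2 + b13^2 + b23^2 = 1 (so R^-1 = ~R). Expanding the columns R e_j ~R gives tr M = 4a^2 - 1 and, from the antisymmetric part, M21 - M12 = -4a*b12, M13 - M31 = 4a*b13, M32 - M23 = -4a*b23.
Here tr M = 759/841, so a^2 = (1 + tr M)/4 = 400/841 and a = ±20/29. Taking a = 20/29: M21 - M12 = 0, M13 - M31 = 0, M32 - M23 = -1680/841, giving b12 = 0, b13 = 0, b23 = 21/29, i.e. R = 20/29 + 21/29*e23.
Its e23 coefficient is already positive.
Answer: 20/29 + 21/29*e23. Recall the cover is two-to-one: with M of trace 759/841, both preimages act alike, and the stated e23 sign chooses the sheet.


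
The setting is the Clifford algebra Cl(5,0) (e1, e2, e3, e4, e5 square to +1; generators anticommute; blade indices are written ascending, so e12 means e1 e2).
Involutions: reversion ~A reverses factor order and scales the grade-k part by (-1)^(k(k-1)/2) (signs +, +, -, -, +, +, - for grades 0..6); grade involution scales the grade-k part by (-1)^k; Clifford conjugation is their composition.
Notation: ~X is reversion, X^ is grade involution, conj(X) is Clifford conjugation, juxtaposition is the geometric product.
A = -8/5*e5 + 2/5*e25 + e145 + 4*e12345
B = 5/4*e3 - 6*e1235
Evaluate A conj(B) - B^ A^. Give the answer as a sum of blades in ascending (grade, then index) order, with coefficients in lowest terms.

first term: 24*e4 - 12/5*e13 - 2*e35 - 48/5*e123 - 6*e234 + 1/2*e235 - 5*e1245 - 5/4*e1345
second term: -24*e4 - 12/5*e13 - 2*e35 - 48/5*e123 + 6*e234 + 1/2*e235 + 5*e1245 - 5/4*e1345
Answer: 48*e4 - 12*e234 - 10*e1245


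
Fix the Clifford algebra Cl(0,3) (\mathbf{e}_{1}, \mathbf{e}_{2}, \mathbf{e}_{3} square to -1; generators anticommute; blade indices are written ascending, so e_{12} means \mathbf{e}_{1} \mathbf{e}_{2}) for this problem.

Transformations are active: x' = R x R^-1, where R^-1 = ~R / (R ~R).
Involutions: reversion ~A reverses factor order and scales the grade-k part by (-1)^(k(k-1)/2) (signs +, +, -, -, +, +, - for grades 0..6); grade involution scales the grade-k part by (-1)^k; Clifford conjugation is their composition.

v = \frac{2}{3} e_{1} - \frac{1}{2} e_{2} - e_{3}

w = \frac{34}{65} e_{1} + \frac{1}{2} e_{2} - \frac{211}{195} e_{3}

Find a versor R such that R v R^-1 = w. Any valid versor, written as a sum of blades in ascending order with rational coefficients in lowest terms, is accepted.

R = v + w = \frac{232}{195} e_{1} - \frac{406}{195} e_{3} works: the equal norms (-\frac{61}{36}) guarantee its sandwich swaps v into w.
Answer: \frac{232}{195} e_{1} - \frac{406}{195} e_{3}


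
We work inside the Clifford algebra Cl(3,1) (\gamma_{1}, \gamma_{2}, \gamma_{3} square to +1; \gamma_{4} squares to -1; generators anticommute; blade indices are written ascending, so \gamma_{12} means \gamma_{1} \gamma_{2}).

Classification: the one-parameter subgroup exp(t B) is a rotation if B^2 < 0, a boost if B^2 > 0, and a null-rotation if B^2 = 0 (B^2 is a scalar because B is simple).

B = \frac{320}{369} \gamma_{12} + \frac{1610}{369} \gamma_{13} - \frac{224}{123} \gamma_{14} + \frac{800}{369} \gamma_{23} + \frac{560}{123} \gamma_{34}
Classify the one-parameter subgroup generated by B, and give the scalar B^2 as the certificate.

B^2 term by term: the squares give (\frac{320}{369})^2*(\gamma_{12})^2 + (\frac{1610}{369})^2*(\gamma_{13})^2 + (-\frac{224}{123})^2*(\gamma_{14})^2 + (\frac{800}{369})^2*(\gamma_{23})^2 + (\frac{560}{123})^2*(\gamma_{34})^2 = \frac{102400}{136161}*(-1) + \frac{2592100}{136161}*(-1) + \frac{50176}{15129}*(+1) + \frac{640000}{136161}*(-1) + \frac{313600}{15129}*(+1) = -\frac{4}{9} (each basis 2-blade squares to minus the product of its generators' squares); cross terms between blades sharing an index anticommute and cancel; the commuting (index-disjoint) pairs give grade-4 terms 2*c*c'*(blade product), which cancel blade by blade — \gamma_{1234}: \frac{358400}{45387} - \frac{358400}{45387} = 0 — confirming B is simple. So B^2 = -\frac{4}{9}.
Answer: rotation, certificate B^2 = -\frac{4}{9}. One invariant decides it: the square -\frac{4}{9} survives every conjugation, and its sign is exactly the classification.


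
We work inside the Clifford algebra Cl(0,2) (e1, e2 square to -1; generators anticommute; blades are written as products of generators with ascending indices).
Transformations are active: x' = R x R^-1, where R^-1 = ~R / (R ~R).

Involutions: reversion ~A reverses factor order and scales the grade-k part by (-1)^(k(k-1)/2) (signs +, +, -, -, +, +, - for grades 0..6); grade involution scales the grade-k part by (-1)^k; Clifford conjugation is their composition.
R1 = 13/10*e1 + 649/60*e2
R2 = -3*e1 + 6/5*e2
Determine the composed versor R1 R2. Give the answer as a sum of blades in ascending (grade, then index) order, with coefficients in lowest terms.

Distribute over the terms of R1 (each basis-blade product reordered to ascending indices, repeated generators contracted through their squares):
(13/10*e1) R2 = 39/10 + 39/25*e1 e2
(649/60*e2) R2 = -649/50 + 649/20*e1 e2
Summing the partial products and collecting blades:
Answer: -227/25 + 3401/100*e1 e2


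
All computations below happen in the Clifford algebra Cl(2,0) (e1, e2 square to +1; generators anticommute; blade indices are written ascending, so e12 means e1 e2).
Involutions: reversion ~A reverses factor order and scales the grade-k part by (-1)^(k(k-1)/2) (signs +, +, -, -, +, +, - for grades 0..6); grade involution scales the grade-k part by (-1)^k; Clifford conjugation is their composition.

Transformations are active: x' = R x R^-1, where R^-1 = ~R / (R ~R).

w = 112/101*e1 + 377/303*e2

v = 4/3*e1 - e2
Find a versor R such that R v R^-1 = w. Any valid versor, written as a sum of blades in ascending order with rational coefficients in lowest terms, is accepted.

Sketch: the shared square 25/9 makes R = v + w = 740/303*e1 + 74/303*e2 the natural versor; its sandwich fixes that direction, negates (v - w)/2, and sends v to w.
Answer: 740/303*e1 + 74/303*e2


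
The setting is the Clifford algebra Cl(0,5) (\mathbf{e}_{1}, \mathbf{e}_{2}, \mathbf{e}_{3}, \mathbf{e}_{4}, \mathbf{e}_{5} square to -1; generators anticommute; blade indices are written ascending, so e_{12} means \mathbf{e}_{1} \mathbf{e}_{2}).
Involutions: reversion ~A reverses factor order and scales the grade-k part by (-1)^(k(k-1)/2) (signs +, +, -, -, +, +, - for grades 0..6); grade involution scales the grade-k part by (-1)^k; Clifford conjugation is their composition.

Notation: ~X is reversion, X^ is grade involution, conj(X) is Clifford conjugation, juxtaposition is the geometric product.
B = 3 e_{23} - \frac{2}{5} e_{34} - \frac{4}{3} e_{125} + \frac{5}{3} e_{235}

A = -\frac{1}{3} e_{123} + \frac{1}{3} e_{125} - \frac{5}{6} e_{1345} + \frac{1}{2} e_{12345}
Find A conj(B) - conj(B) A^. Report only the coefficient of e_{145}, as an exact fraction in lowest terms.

first term: -\frac{4}{9} - e_{1} + \frac{5}{9} e_{13} + \frac{5}{6} e_{14} + \frac{8}{9} e_{15} - \frac{2}{3} e_{34} - \frac{4}{9} e_{35} + \frac{137}{90} e_{124} - \frac{1}{5} e_{125} + e_{135} + \frac{3}{2} e_{145} + \frac{10}{9} e_{234} + \frac{5}{2} e_{1245} + \frac{2}{15} e_{12345}
second term: \frac{4}{9} + e_{1} + \frac{5}{9} e_{13} - \frac{5}{6} e_{14} + \frac{8}{9} e_{15} + \frac{2}{3} e_{34} - \frac{4}{9} e_{35} + \frac{137}{90} e_{124} + \frac{1}{5} e_{125} + e_{135} - \frac{3}{2} e_{145} + \frac{10}{9} e_{234} - \frac{5}{2} e_{1245} - \frac{2}{15} e_{12345}
Answer: 3


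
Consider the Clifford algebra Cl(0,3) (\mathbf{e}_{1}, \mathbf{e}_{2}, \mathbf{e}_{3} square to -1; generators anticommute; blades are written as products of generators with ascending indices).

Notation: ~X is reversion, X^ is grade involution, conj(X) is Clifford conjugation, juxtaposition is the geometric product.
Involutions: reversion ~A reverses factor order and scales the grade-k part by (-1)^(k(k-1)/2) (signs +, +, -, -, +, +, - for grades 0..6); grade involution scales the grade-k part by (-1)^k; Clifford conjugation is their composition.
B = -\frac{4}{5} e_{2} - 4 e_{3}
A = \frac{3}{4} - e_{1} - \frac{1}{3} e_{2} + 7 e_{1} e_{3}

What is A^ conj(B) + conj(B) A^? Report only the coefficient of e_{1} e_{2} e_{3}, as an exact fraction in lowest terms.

first term: -\frac{4}{15} - 28 e_{1} + \frac{3}{5} e_{2} + 3 e_{3} + \frac{4}{5} e_{1} e_{2} + 4 e_{1} e_{3} + \frac{4}{3} e_{2} e_{3} - \frac{28}{5} e_{1} e_{2} e_{3}
second term: -\frac{4}{15} + 28 e_{1} + \frac{3}{5} e_{2} + 3 e_{3} - \frac{4}{5} e_{1} e_{2} - 4 e_{1} e_{3} - \frac{4}{3} e_{2} e_{3} - \frac{28}{5} e_{1} e_{2} e_{3}
Answer: -\frac{56}{5}


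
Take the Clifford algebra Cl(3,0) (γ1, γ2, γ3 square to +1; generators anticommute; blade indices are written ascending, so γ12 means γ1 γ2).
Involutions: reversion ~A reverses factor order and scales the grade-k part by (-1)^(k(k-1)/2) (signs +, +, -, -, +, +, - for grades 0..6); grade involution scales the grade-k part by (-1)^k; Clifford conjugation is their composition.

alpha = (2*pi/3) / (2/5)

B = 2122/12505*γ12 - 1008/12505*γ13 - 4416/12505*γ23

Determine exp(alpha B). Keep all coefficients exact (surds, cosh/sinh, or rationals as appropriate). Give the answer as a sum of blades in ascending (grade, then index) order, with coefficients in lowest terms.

B^2 term by term: the squares give (2122/12505)^2*(γ12)^2 + (-1008/12505)^2*(γ13)^2 + (-4416/12505)^2*(γ23)^2 = 4502884/156375025*(-1) + 1016064/156375025*(-1) + 19501056/156375025*(-1) = -4/25 (each basis 2-blade squares to minus the product of its generators' squares); cross terms between blades sharing an index anticommute and cancel. So B^2 = -4/25.
B^2 = -4/25 — the series telescopes trigonometrically here: l = 2/5, alpha*l = 2*pi/3, so exp(alpha B) = cos(2*pi/3) + (sin(2*pi/3)/(2/5))*B = -1/2 + (5*sqrt(3)/4)*B.
Answer: -1/2 + 1061*sqrt(3)/5002*γ12 - 252*sqrt(3)/2501*γ13 - 1104*sqrt(3)/2501*γ23


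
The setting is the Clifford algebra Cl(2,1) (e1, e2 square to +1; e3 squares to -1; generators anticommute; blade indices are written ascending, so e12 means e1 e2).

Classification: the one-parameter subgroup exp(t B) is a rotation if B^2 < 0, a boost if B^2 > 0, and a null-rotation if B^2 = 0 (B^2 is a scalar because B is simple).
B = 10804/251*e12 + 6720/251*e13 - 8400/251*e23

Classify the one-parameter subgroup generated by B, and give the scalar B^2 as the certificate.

B^2 term by term: the squares give (10804/251)^2*(e12)^2 + (6720/251)^2*(e13)^2 + (-8400/251)^2*(e23)^2 = 116726416/63001*(-1) + 45158400/63001*(+1) + 70560000/63001*(+1) = -16 (each basis 2-blade squares to minus the product of its generators' squares); cross terms between blades sharing an index anticommute and cancel. So B^2 = -16.
Answer: rotation, certificate B^2 = -16. Note: conjugating B changes its blade decomposition but never the scalar B^2 = -16, whose sign settles the classification.


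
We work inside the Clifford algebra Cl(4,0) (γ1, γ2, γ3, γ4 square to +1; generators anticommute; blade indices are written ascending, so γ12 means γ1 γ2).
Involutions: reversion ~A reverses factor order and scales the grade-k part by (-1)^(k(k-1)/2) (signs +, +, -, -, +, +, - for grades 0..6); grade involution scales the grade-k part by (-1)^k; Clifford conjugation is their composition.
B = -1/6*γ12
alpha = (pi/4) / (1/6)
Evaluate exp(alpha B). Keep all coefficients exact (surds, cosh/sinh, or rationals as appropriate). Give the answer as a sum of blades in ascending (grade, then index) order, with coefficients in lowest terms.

B^2 = (-1/6)^2*(γ12)^2 = 1/36*(-1) = -1/36 (a basis 2-blade squares to minus the product of its generators' squares).
B^2 = -1/36 — the series telescopes trigonometrically here: l = 1/6, alpha*l = pi/4, so exp(alpha B) = cos(pi/4) + (sin(pi/4)/(1/6))*B = sqrt(2)/2 + (3*sqrt(2))*B.
Answer: sqrt(2)/2 - sqrt(2)/2*γ12


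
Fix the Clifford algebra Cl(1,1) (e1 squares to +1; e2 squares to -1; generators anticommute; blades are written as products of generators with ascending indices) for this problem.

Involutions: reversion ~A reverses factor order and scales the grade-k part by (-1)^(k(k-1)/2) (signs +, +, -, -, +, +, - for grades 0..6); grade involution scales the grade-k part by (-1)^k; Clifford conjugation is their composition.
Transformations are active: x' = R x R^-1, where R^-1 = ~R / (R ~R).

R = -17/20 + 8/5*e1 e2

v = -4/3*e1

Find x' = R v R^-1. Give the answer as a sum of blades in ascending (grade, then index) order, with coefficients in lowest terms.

~R = -17/20 - 8/5*e1 e2, and R ~R = -147/80, so R^-1 = ~R / (-147/80).
R v = 17/15*e1 + 32/15*e2
Answer: 5252/2205*e1 + 4352/2205*e2


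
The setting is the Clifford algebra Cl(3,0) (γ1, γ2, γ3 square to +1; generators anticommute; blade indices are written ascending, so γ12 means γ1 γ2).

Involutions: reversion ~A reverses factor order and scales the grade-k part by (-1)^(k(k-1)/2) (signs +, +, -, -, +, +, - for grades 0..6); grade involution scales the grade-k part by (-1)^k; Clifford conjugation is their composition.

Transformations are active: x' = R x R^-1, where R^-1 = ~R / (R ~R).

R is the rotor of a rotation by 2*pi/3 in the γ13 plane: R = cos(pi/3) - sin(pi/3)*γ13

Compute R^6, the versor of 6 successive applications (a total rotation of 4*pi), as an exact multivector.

Because a rotor carries half the rotation angle, composing 6 copies of this γ13-plane rotor multiplies the phase: 6*(pi/3) = 2*pi, hence R^6 = cos(2*pi) - sin(2*pi)*γ13.
cos(2*pi) = 1 and sin(2*pi) = 0, so R^6 = 1. The total rotation 4*pi is 2 full turns, so every vector returns to itself, yet the rotor is +1, back on the identity sheet (an even number of 2*pi turns).
Answer: 1


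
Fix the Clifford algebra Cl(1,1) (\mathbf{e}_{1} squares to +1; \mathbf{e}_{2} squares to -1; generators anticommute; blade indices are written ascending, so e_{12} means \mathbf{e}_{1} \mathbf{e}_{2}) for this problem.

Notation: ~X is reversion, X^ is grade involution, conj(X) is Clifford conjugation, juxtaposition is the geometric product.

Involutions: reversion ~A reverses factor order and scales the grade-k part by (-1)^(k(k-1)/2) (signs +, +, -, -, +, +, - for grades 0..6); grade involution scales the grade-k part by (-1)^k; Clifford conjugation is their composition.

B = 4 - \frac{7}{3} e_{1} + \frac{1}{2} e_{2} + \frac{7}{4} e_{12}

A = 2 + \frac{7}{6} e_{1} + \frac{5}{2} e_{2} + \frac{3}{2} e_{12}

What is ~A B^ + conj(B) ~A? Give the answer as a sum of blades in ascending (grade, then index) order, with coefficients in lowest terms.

first term: \frac{673}{72} + \frac{311}{24} e_{1} + \frac{349}{24} e_{2} - \frac{107}{12} e_{12}
second term: \frac{1051}{72} + \frac{347}{24} e_{1} + \frac{181}{24} e_{2} - \frac{37}{12} e_{12}
Answer: \frac{431}{18} + \frac{329}{12} e_{1} + \frac{265}{12} e_{2} - 12 e_{12}


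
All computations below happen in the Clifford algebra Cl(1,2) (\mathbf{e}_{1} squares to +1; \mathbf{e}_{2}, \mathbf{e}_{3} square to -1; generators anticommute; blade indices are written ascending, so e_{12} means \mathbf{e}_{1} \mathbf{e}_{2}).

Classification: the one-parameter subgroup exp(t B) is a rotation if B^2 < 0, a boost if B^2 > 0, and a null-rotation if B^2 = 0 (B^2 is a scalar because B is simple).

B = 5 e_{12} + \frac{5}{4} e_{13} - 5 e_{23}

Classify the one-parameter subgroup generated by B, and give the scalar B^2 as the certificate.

B^2 term by term: the squares give (5)^2*(e_{12})^2 + (\frac{5}{4})^2*(e_{13})^2 + (-5)^2*(e_{23})^2 = 25*(+1) + \frac{25}{16}*(+1) + 25*(-1) = \frac{25}{16} (each basis 2-blade squares to minus the product of its generators' squares); cross terms between blades sharing an index anticommute and cancel. So B^2 = \frac{25}{16}.
Answer: boost, certificate B^2 = \frac{25}{16}. Key observation: B^2 = \frac{25}{16} is a conjugation invariant, so its sign decides the class regardless of the surface form of B.


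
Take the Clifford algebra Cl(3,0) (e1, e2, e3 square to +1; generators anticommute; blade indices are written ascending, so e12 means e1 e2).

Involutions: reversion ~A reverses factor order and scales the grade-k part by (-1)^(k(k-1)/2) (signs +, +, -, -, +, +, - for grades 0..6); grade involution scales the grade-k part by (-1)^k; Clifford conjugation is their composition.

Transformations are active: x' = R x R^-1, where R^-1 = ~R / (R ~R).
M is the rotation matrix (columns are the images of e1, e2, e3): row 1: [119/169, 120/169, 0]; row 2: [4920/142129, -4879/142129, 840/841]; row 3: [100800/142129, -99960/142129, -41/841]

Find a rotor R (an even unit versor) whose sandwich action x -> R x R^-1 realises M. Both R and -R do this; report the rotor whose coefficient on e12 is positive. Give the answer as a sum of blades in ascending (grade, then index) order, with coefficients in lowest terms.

Method: write R = a + b12*e12 + b13*e13 + b23*e23 with a^2 + b12^2 + b13^2 + b23^2 = 1 (so R^-1 = ~R). Expanding the columns R e_j ~R gives tr M = 4a^2 - 1 and, from the antisymmetric part, M21 - M12 = -4a*b12, M13 - M31 = 4a*b13, M32 - M23 = -4a*b23.
Here tr M = 88271/142129, so a^2 = (1 + tr M)/4 = 57600/142129 and a = ±240/377. Taking a = 240/377: M21 - M12 = -96000/142129, M13 - M31 = -100800/142129, M32 - M23 = -241920/142129, giving b12 = 100/377, b13 = -105/377, b23 = 252/377, i.e. R = 240/377 + 100/377*e12 - 105/377*e13 + 252/377*e23.
Its e12 coefficient is already positive.
Answer: 240/377 + 100/377*e12 - 105/377*e13 + 252/377*e23. Why the constraint matters: R and -R act identically through the sandwich — M has trace 88271/142129 either way — so only the sign condition on e12 picks one of the two preimages.


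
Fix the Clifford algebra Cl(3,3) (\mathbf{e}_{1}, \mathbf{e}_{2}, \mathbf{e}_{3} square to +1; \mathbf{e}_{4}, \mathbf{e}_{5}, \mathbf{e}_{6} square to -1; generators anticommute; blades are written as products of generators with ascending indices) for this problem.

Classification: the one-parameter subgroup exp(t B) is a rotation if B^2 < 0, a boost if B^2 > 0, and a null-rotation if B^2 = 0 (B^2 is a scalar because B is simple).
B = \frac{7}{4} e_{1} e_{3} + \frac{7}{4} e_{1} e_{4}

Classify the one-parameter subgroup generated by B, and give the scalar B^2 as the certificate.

B^2 term by term: the squares give (\frac{7}{4})^2*(e_{1} e_{3})^2 + (\frac{7}{4})^2*(e_{1} e_{4})^2 = \frac{49}{16}*(-1) + \frac{49}{16}*(+1) = 0 (each basis 2-blade squares to minus the product of its generators' squares); cross terms between blades sharing an index anticommute and cancel. So B^2 = 0.
Answer: null-rotation, certificate B^2 = 0. Check the certificate: B^2 = 0, and that sign is decisive whatever form B takes.


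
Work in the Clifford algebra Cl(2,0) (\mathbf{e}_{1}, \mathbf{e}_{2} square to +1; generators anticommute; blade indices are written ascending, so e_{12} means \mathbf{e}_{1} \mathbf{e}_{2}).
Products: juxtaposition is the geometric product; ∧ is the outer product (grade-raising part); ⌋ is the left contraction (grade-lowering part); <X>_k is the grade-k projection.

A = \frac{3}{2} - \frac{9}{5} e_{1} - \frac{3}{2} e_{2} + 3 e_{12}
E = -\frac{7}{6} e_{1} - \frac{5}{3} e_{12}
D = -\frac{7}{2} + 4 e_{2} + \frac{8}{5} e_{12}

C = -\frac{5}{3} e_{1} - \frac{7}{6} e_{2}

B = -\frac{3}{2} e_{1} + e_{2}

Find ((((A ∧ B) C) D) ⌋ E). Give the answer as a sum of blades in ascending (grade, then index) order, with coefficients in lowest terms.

step 1: -\frac{9}{4} e_{1} + \frac{3}{2} e_{2} - \frac{81}{20} e_{12}
step 2: 2 + \frac{189}{40} e_{1} - \frac{27}{4} e_{2} + \frac{41}{8} e_{12}
step 3: -\frac{211}{5} + \frac{1181}{80} e_{1} + \frac{7837}{200} e_{2} + \frac{333}{80} e_{12}
step 4: -\frac{4937}{480} + \frac{2749}{24} e_{1} - \frac{1181}{48} e_{2} + \frac{211}{3} e_{12}
Answer: -\frac{4937}{480} + \frac{2749}{24} e_{1} - \frac{1181}{48} e_{2} + \frac{211}{3} e_{12}


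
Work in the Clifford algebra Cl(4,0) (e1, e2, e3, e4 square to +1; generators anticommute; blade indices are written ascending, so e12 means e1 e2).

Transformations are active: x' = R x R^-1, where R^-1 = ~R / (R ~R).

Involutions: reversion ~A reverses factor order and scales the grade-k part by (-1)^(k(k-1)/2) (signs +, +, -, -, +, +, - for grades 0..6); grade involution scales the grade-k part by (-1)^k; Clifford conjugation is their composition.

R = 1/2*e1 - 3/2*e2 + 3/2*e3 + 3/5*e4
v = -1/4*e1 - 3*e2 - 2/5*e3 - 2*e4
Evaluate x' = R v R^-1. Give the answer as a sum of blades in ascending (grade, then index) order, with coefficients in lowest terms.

~R = 1/2*e1 - 3/2*e2 + 3/2*e3 + 3/5*e4, and R ~R = 511/100, so R^-1 = ~R / (511/100).
R v = 103/40 - 15/8*e12 + 7/40*e13 - 17/20*e14 + 51/10*e23 + 24/5*e24 - 69/25*e34
Answer: 1541/2044*e1 + 1521/1022*e2 + 9769/5110*e3 + 1331/511*e4


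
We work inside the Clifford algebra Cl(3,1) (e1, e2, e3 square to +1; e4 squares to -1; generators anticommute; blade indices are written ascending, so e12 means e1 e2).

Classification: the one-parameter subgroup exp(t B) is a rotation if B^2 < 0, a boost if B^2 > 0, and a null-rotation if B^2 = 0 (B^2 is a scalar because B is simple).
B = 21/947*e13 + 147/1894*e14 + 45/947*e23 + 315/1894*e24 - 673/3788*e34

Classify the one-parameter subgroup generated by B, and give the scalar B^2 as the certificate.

B^2 term by term: the squares give (21/947)^2*(e13)^2 + (147/1894)^2*(e14)^2 + (45/947)^2*(e23)^2 + (315/1894)^2*(e24)^2 + (-673/3788)^2*(e34)^2 = 441/896809*(-1) + 21609/3587236*(+1) + 2025/896809*(-1) + 99225/3587236*(+1) + 452929/14348944*(+1) = 1/16 (each basis 2-blade squares to minus the product of its generators' squares); cross terms between blades sharing an index anticommute and cancel; the commuting (index-disjoint) pairs give grade-4 terms 2*c*c'*(blade product), which cancel blade by blade — e1234: -6615/896809 + 6615/896809 = 0 — confirming B is simple. So B^2 = 1/16.
Answer: boost, certificate B^2 = 1/16. The invariant at work: B^2 = 1/16 is unchanged by conjugation, hence its sign classifies the subgroup whatever basis B is written in.


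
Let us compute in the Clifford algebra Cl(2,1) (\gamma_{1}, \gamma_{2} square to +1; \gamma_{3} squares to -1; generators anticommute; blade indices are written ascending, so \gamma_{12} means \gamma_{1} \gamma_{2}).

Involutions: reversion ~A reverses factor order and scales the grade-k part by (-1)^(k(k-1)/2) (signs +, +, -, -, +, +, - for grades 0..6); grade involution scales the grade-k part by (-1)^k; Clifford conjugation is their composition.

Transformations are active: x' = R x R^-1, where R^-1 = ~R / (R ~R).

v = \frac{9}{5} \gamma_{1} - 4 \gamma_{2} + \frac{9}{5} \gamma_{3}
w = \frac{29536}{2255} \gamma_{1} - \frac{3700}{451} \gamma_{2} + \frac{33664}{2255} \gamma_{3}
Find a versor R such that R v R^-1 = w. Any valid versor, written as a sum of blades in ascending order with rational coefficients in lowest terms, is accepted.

Why this works: both vectors square to 16, so q(v) = q(w) and R = v + w = \frac{6719}{451} \gamma_{1} - \frac{5504}{451} \gamma_{2} + \frac{37723}{2255} \gamma_{3} carries v to w — its own direction survives, the complement (v - w)/2 flips.
Answer: \frac{6719}{451} \gamma_{1} - \frac{5504}{451} \gamma_{2} + \frac{37723}{2255} \gamma_{3}


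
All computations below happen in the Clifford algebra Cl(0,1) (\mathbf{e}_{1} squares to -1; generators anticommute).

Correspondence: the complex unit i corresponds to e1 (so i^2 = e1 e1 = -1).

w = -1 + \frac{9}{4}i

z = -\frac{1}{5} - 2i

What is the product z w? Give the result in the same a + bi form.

In blades: z = -\frac{1}{5} - 2 e_{1}, w = -1 + \frac{9}{4} e_{1}.
Distribute z over w term by term (generator squares from the signature, products reordered to ascending indices): (-\frac{1}{5})*w = \frac{1}{5} - \frac{9}{20} e_{1}; (-2 e_{1})*w = \frac{9}{2} + 2 e_{1}.
Sum: \frac{47}{10} + \frac{31}{20} e_{1}; translating back through the correspondence:
Answer: \frac{47}{10} + \frac{31}{20}i


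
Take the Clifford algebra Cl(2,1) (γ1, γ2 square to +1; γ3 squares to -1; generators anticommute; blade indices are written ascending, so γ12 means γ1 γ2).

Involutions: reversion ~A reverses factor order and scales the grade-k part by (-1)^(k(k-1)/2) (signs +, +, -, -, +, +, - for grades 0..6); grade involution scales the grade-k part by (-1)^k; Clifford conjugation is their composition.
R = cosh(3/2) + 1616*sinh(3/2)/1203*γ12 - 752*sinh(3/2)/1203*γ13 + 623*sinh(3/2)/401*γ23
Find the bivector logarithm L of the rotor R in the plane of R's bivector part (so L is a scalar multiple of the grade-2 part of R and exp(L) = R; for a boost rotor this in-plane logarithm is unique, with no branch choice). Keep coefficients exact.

The scalar part of R is cosh(3/2), which determines |rapidity| via cosh; the sign lives in the bivector part, and pairing them (bivector part over sinh of the rapidity = the plane) gives the unique in-plane L = rapidity * plane.
Concretely: cosh(rapidity) = cosh(3/2) gives rapidity = ±3/2, and since rapidity/sinh(rapidity) is even the sign is immaterial: L = (rapidity/sinh(rapidity)) * <R>_2 = (3/(2*sinh(3/2))) * <R>_2.
Answer: 808/401*γ12 - 376/401*γ13 + 1869/802*γ23


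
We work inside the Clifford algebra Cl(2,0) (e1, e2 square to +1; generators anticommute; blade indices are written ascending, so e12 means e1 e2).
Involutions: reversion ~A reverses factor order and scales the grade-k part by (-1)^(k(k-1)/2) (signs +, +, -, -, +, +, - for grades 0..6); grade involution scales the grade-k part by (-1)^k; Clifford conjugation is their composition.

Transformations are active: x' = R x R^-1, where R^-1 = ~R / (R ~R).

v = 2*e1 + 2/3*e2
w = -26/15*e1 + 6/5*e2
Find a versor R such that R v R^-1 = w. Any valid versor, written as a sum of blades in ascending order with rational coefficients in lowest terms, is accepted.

Sketch: the shared square 40/9 makes R = v + w = 4/15*e1 + 28/15*e2 the natural versor; its sandwich fixes that direction, negates (v - w)/2, and sends v to w.
Answer: 4/15*e1 + 28/15*e2


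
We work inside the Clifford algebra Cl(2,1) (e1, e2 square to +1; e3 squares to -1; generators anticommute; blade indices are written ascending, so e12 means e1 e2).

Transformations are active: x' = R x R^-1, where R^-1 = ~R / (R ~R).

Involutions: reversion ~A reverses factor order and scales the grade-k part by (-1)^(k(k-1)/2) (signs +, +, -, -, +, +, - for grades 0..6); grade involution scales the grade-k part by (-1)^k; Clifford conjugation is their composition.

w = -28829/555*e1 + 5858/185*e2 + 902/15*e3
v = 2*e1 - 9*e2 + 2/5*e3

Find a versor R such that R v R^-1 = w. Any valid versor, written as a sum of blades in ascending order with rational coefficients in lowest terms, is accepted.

Reasoning: v^2 = w^2 = 2121/25 since conjugation preserves the quadratic form; R = v + w = -27719/555*e1 + 4193/185*e2 + 908/15*e3 is then valid when invertible, keeping its own part and reversing (v - w)/2.
Answer: -27719/555*e1 + 4193/185*e2 + 908/15*e3


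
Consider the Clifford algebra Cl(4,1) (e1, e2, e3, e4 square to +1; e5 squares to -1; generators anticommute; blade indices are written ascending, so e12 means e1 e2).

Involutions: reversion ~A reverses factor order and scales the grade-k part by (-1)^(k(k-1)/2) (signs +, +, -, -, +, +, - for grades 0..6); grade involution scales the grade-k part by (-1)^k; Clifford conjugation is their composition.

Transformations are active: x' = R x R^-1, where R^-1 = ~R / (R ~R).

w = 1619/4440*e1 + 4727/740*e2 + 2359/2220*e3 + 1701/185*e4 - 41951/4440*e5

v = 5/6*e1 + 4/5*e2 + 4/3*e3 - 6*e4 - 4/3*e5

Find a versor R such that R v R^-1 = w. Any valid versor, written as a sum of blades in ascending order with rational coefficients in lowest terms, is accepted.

Sketch: the shared square 33601/900 makes R = v + w = 1773/1480*e1 + 5319/740*e2 + 1773/740*e3 + 591/185*e4 - 15957/1480*e5 the natural versor; its sandwich fixes that direction, negates (v - w)/2, and sends v to w.
Answer: 1773/1480*e1 + 5319/740*e2 + 1773/740*e3 + 591/185*e4 - 15957/1480*e5


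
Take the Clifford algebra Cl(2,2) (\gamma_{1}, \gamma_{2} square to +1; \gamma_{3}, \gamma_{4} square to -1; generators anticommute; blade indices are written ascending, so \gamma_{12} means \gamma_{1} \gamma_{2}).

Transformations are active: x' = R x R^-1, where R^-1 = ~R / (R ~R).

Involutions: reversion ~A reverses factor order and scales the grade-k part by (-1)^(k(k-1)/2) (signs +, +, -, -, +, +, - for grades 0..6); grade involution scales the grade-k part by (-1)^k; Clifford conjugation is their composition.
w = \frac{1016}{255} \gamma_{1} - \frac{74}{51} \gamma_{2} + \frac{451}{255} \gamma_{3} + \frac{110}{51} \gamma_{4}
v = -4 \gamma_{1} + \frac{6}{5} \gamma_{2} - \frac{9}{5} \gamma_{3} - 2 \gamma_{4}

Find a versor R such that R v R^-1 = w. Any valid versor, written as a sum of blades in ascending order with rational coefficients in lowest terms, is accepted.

Here q(v) = q(w) = \frac{51}{5}; the classical choice R = v + w = -\frac{4}{255} \gamma_{1} - \frac{64}{255} \gamma_{2} - \frac{8}{255} \gamma_{3} + \frac{8}{51} \gamma_{4} then realises v -> w under the sandwich.
Answer: -\frac{4}{255} \gamma_{1} - \frac{64}{255} \gamma_{2} - \frac{8}{255} \gamma_{3} + \frac{8}{51} \gamma_{4}


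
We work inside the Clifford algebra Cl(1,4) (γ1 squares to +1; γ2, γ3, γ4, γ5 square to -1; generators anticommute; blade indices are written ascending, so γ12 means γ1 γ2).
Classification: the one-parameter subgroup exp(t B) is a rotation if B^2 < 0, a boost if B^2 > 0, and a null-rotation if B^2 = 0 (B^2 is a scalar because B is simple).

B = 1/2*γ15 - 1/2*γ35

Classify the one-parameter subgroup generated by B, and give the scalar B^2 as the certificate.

B^2 term by term: the squares give (1/2)^2*(γ15)^2 + (-1/2)^2*(γ35)^2 = 1/4*(+1) + 1/4*(-1) = 0 (each basis 2-blade squares to minus the product of its generators' squares); cross terms between blades sharing an index anticommute and cancel. So B^2 = 0.
Answer: null-rotation, certificate B^2 = 0. The invariant at work: B^2 = 0 is unchanged by conjugation, hence its sign classifies the subgroup whatever basis B is written in.
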